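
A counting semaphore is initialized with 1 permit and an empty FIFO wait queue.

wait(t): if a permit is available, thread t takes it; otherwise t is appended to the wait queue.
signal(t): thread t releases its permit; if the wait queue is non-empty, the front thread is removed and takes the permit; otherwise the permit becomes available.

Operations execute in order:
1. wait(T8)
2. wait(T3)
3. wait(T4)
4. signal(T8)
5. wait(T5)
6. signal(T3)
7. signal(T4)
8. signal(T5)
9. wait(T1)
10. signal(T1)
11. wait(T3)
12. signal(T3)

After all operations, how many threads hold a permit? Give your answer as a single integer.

Answer: 0

Derivation:
Step 1: wait(T8) -> count=0 queue=[] holders={T8}
Step 2: wait(T3) -> count=0 queue=[T3] holders={T8}
Step 3: wait(T4) -> count=0 queue=[T3,T4] holders={T8}
Step 4: signal(T8) -> count=0 queue=[T4] holders={T3}
Step 5: wait(T5) -> count=0 queue=[T4,T5] holders={T3}
Step 6: signal(T3) -> count=0 queue=[T5] holders={T4}
Step 7: signal(T4) -> count=0 queue=[] holders={T5}
Step 8: signal(T5) -> count=1 queue=[] holders={none}
Step 9: wait(T1) -> count=0 queue=[] holders={T1}
Step 10: signal(T1) -> count=1 queue=[] holders={none}
Step 11: wait(T3) -> count=0 queue=[] holders={T3}
Step 12: signal(T3) -> count=1 queue=[] holders={none}
Final holders: {none} -> 0 thread(s)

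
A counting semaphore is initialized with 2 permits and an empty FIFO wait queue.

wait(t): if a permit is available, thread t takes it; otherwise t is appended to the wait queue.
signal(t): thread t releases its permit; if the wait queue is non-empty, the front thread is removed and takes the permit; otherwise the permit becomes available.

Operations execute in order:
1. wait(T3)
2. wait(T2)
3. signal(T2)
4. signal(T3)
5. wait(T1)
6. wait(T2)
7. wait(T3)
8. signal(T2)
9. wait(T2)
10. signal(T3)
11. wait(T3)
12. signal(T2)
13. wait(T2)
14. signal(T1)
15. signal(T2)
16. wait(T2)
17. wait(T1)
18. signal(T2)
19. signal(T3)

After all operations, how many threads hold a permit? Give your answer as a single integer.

Step 1: wait(T3) -> count=1 queue=[] holders={T3}
Step 2: wait(T2) -> count=0 queue=[] holders={T2,T3}
Step 3: signal(T2) -> count=1 queue=[] holders={T3}
Step 4: signal(T3) -> count=2 queue=[] holders={none}
Step 5: wait(T1) -> count=1 queue=[] holders={T1}
Step 6: wait(T2) -> count=0 queue=[] holders={T1,T2}
Step 7: wait(T3) -> count=0 queue=[T3] holders={T1,T2}
Step 8: signal(T2) -> count=0 queue=[] holders={T1,T3}
Step 9: wait(T2) -> count=0 queue=[T2] holders={T1,T3}
Step 10: signal(T3) -> count=0 queue=[] holders={T1,T2}
Step 11: wait(T3) -> count=0 queue=[T3] holders={T1,T2}
Step 12: signal(T2) -> count=0 queue=[] holders={T1,T3}
Step 13: wait(T2) -> count=0 queue=[T2] holders={T1,T3}
Step 14: signal(T1) -> count=0 queue=[] holders={T2,T3}
Step 15: signal(T2) -> count=1 queue=[] holders={T3}
Step 16: wait(T2) -> count=0 queue=[] holders={T2,T3}
Step 17: wait(T1) -> count=0 queue=[T1] holders={T2,T3}
Step 18: signal(T2) -> count=0 queue=[] holders={T1,T3}
Step 19: signal(T3) -> count=1 queue=[] holders={T1}
Final holders: {T1} -> 1 thread(s)

Answer: 1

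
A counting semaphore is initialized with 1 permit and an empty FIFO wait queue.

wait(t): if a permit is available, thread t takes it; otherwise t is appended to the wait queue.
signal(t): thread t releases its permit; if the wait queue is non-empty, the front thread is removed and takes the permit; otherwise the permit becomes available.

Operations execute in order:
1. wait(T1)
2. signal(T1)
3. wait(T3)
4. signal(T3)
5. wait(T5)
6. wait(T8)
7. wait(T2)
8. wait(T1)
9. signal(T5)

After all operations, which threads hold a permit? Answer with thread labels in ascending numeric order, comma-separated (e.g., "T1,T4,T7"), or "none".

Answer: T8

Derivation:
Step 1: wait(T1) -> count=0 queue=[] holders={T1}
Step 2: signal(T1) -> count=1 queue=[] holders={none}
Step 3: wait(T3) -> count=0 queue=[] holders={T3}
Step 4: signal(T3) -> count=1 queue=[] holders={none}
Step 5: wait(T5) -> count=0 queue=[] holders={T5}
Step 6: wait(T8) -> count=0 queue=[T8] holders={T5}
Step 7: wait(T2) -> count=0 queue=[T8,T2] holders={T5}
Step 8: wait(T1) -> count=0 queue=[T8,T2,T1] holders={T5}
Step 9: signal(T5) -> count=0 queue=[T2,T1] holders={T8}
Final holders: T8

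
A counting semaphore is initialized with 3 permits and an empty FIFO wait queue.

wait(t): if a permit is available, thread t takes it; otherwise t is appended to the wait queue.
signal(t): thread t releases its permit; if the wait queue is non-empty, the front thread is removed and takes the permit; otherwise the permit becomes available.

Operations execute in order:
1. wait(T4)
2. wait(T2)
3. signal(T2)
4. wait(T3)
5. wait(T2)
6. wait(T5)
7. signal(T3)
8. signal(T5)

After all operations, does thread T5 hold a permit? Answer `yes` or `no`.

Step 1: wait(T4) -> count=2 queue=[] holders={T4}
Step 2: wait(T2) -> count=1 queue=[] holders={T2,T4}
Step 3: signal(T2) -> count=2 queue=[] holders={T4}
Step 4: wait(T3) -> count=1 queue=[] holders={T3,T4}
Step 5: wait(T2) -> count=0 queue=[] holders={T2,T3,T4}
Step 6: wait(T5) -> count=0 queue=[T5] holders={T2,T3,T4}
Step 7: signal(T3) -> count=0 queue=[] holders={T2,T4,T5}
Step 8: signal(T5) -> count=1 queue=[] holders={T2,T4}
Final holders: {T2,T4} -> T5 not in holders

Answer: no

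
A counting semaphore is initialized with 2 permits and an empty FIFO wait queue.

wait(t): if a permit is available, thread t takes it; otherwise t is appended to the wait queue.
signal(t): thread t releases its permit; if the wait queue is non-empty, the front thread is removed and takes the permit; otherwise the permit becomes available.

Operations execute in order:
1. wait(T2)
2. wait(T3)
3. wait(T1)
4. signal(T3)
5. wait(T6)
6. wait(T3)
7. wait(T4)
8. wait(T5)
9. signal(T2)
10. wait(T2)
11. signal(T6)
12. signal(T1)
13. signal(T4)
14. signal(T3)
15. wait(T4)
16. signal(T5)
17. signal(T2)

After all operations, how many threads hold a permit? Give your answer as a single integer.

Answer: 1

Derivation:
Step 1: wait(T2) -> count=1 queue=[] holders={T2}
Step 2: wait(T3) -> count=0 queue=[] holders={T2,T3}
Step 3: wait(T1) -> count=0 queue=[T1] holders={T2,T3}
Step 4: signal(T3) -> count=0 queue=[] holders={T1,T2}
Step 5: wait(T6) -> count=0 queue=[T6] holders={T1,T2}
Step 6: wait(T3) -> count=0 queue=[T6,T3] holders={T1,T2}
Step 7: wait(T4) -> count=0 queue=[T6,T3,T4] holders={T1,T2}
Step 8: wait(T5) -> count=0 queue=[T6,T3,T4,T5] holders={T1,T2}
Step 9: signal(T2) -> count=0 queue=[T3,T4,T5] holders={T1,T6}
Step 10: wait(T2) -> count=0 queue=[T3,T4,T5,T2] holders={T1,T6}
Step 11: signal(T6) -> count=0 queue=[T4,T5,T2] holders={T1,T3}
Step 12: signal(T1) -> count=0 queue=[T5,T2] holders={T3,T4}
Step 13: signal(T4) -> count=0 queue=[T2] holders={T3,T5}
Step 14: signal(T3) -> count=0 queue=[] holders={T2,T5}
Step 15: wait(T4) -> count=0 queue=[T4] holders={T2,T5}
Step 16: signal(T5) -> count=0 queue=[] holders={T2,T4}
Step 17: signal(T2) -> count=1 queue=[] holders={T4}
Final holders: {T4} -> 1 thread(s)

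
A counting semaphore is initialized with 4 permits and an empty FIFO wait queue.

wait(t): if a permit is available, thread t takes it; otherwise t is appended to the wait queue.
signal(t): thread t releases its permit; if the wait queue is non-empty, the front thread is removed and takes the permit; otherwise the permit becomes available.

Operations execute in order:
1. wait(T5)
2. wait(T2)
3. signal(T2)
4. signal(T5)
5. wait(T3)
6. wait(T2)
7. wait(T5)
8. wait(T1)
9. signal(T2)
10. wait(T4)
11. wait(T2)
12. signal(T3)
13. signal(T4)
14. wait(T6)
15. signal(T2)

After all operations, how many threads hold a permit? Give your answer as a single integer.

Step 1: wait(T5) -> count=3 queue=[] holders={T5}
Step 2: wait(T2) -> count=2 queue=[] holders={T2,T5}
Step 3: signal(T2) -> count=3 queue=[] holders={T5}
Step 4: signal(T5) -> count=4 queue=[] holders={none}
Step 5: wait(T3) -> count=3 queue=[] holders={T3}
Step 6: wait(T2) -> count=2 queue=[] holders={T2,T3}
Step 7: wait(T5) -> count=1 queue=[] holders={T2,T3,T5}
Step 8: wait(T1) -> count=0 queue=[] holders={T1,T2,T3,T5}
Step 9: signal(T2) -> count=1 queue=[] holders={T1,T3,T5}
Step 10: wait(T4) -> count=0 queue=[] holders={T1,T3,T4,T5}
Step 11: wait(T2) -> count=0 queue=[T2] holders={T1,T3,T4,T5}
Step 12: signal(T3) -> count=0 queue=[] holders={T1,T2,T4,T5}
Step 13: signal(T4) -> count=1 queue=[] holders={T1,T2,T5}
Step 14: wait(T6) -> count=0 queue=[] holders={T1,T2,T5,T6}
Step 15: signal(T2) -> count=1 queue=[] holders={T1,T5,T6}
Final holders: {T1,T5,T6} -> 3 thread(s)

Answer: 3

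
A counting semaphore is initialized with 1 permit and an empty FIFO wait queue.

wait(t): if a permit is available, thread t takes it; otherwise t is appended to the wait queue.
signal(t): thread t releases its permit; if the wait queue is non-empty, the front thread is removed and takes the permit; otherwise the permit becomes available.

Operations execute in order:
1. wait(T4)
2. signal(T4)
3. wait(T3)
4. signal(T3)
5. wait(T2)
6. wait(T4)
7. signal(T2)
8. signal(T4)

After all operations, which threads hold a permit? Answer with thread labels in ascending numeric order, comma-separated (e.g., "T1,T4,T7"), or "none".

Answer: none

Derivation:
Step 1: wait(T4) -> count=0 queue=[] holders={T4}
Step 2: signal(T4) -> count=1 queue=[] holders={none}
Step 3: wait(T3) -> count=0 queue=[] holders={T3}
Step 4: signal(T3) -> count=1 queue=[] holders={none}
Step 5: wait(T2) -> count=0 queue=[] holders={T2}
Step 6: wait(T4) -> count=0 queue=[T4] holders={T2}
Step 7: signal(T2) -> count=0 queue=[] holders={T4}
Step 8: signal(T4) -> count=1 queue=[] holders={none}
Final holders: none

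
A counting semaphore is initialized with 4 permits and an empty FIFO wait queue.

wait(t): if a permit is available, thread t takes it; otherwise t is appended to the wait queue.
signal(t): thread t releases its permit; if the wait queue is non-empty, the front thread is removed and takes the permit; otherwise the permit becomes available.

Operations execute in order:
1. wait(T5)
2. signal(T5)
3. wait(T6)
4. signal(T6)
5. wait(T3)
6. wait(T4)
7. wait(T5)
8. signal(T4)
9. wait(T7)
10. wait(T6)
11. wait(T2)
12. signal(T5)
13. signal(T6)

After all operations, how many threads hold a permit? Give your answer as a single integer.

Step 1: wait(T5) -> count=3 queue=[] holders={T5}
Step 2: signal(T5) -> count=4 queue=[] holders={none}
Step 3: wait(T6) -> count=3 queue=[] holders={T6}
Step 4: signal(T6) -> count=4 queue=[] holders={none}
Step 5: wait(T3) -> count=3 queue=[] holders={T3}
Step 6: wait(T4) -> count=2 queue=[] holders={T3,T4}
Step 7: wait(T5) -> count=1 queue=[] holders={T3,T4,T5}
Step 8: signal(T4) -> count=2 queue=[] holders={T3,T5}
Step 9: wait(T7) -> count=1 queue=[] holders={T3,T5,T7}
Step 10: wait(T6) -> count=0 queue=[] holders={T3,T5,T6,T7}
Step 11: wait(T2) -> count=0 queue=[T2] holders={T3,T5,T6,T7}
Step 12: signal(T5) -> count=0 queue=[] holders={T2,T3,T6,T7}
Step 13: signal(T6) -> count=1 queue=[] holders={T2,T3,T7}
Final holders: {T2,T3,T7} -> 3 thread(s)

Answer: 3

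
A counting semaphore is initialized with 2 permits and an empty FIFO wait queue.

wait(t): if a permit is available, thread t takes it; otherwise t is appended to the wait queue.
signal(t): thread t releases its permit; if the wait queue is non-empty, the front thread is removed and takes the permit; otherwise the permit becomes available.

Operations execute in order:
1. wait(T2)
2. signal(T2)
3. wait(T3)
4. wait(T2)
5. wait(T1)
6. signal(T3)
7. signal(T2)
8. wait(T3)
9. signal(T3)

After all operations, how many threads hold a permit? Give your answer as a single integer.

Step 1: wait(T2) -> count=1 queue=[] holders={T2}
Step 2: signal(T2) -> count=2 queue=[] holders={none}
Step 3: wait(T3) -> count=1 queue=[] holders={T3}
Step 4: wait(T2) -> count=0 queue=[] holders={T2,T3}
Step 5: wait(T1) -> count=0 queue=[T1] holders={T2,T3}
Step 6: signal(T3) -> count=0 queue=[] holders={T1,T2}
Step 7: signal(T2) -> count=1 queue=[] holders={T1}
Step 8: wait(T3) -> count=0 queue=[] holders={T1,T3}
Step 9: signal(T3) -> count=1 queue=[] holders={T1}
Final holders: {T1} -> 1 thread(s)

Answer: 1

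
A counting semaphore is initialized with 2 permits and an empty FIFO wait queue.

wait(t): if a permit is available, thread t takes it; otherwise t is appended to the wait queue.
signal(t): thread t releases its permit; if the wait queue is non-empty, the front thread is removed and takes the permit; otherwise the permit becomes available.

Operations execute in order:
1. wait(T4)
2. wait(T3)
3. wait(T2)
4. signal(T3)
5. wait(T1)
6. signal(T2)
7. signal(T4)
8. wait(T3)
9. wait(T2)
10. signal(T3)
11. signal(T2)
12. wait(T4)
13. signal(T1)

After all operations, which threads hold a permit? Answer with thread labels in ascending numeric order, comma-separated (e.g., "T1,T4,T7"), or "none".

Step 1: wait(T4) -> count=1 queue=[] holders={T4}
Step 2: wait(T3) -> count=0 queue=[] holders={T3,T4}
Step 3: wait(T2) -> count=0 queue=[T2] holders={T3,T4}
Step 4: signal(T3) -> count=0 queue=[] holders={T2,T4}
Step 5: wait(T1) -> count=0 queue=[T1] holders={T2,T4}
Step 6: signal(T2) -> count=0 queue=[] holders={T1,T4}
Step 7: signal(T4) -> count=1 queue=[] holders={T1}
Step 8: wait(T3) -> count=0 queue=[] holders={T1,T3}
Step 9: wait(T2) -> count=0 queue=[T2] holders={T1,T3}
Step 10: signal(T3) -> count=0 queue=[] holders={T1,T2}
Step 11: signal(T2) -> count=1 queue=[] holders={T1}
Step 12: wait(T4) -> count=0 queue=[] holders={T1,T4}
Step 13: signal(T1) -> count=1 queue=[] holders={T4}
Final holders: T4

Answer: T4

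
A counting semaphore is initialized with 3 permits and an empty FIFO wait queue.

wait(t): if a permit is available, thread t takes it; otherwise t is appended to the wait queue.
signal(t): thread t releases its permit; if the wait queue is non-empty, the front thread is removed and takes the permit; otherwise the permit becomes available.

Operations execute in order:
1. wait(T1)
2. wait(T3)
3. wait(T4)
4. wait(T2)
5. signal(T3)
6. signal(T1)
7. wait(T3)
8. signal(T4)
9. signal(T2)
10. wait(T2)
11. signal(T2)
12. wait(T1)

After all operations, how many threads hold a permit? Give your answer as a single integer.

Answer: 2

Derivation:
Step 1: wait(T1) -> count=2 queue=[] holders={T1}
Step 2: wait(T3) -> count=1 queue=[] holders={T1,T3}
Step 3: wait(T4) -> count=0 queue=[] holders={T1,T3,T4}
Step 4: wait(T2) -> count=0 queue=[T2] holders={T1,T3,T4}
Step 5: signal(T3) -> count=0 queue=[] holders={T1,T2,T4}
Step 6: signal(T1) -> count=1 queue=[] holders={T2,T4}
Step 7: wait(T3) -> count=0 queue=[] holders={T2,T3,T4}
Step 8: signal(T4) -> count=1 queue=[] holders={T2,T3}
Step 9: signal(T2) -> count=2 queue=[] holders={T3}
Step 10: wait(T2) -> count=1 queue=[] holders={T2,T3}
Step 11: signal(T2) -> count=2 queue=[] holders={T3}
Step 12: wait(T1) -> count=1 queue=[] holders={T1,T3}
Final holders: {T1,T3} -> 2 thread(s)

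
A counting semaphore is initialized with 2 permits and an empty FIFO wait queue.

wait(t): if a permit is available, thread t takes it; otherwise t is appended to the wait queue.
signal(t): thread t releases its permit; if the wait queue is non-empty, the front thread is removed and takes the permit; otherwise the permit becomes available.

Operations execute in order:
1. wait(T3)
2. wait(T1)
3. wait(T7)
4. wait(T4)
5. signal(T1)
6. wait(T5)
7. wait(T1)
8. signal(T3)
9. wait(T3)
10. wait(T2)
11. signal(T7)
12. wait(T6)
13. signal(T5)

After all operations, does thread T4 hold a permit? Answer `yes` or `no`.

Answer: yes

Derivation:
Step 1: wait(T3) -> count=1 queue=[] holders={T3}
Step 2: wait(T1) -> count=0 queue=[] holders={T1,T3}
Step 3: wait(T7) -> count=0 queue=[T7] holders={T1,T3}
Step 4: wait(T4) -> count=0 queue=[T7,T4] holders={T1,T3}
Step 5: signal(T1) -> count=0 queue=[T4] holders={T3,T7}
Step 6: wait(T5) -> count=0 queue=[T4,T5] holders={T3,T7}
Step 7: wait(T1) -> count=0 queue=[T4,T5,T1] holders={T3,T7}
Step 8: signal(T3) -> count=0 queue=[T5,T1] holders={T4,T7}
Step 9: wait(T3) -> count=0 queue=[T5,T1,T3] holders={T4,T7}
Step 10: wait(T2) -> count=0 queue=[T5,T1,T3,T2] holders={T4,T7}
Step 11: signal(T7) -> count=0 queue=[T1,T3,T2] holders={T4,T5}
Step 12: wait(T6) -> count=0 queue=[T1,T3,T2,T6] holders={T4,T5}
Step 13: signal(T5) -> count=0 queue=[T3,T2,T6] holders={T1,T4}
Final holders: {T1,T4} -> T4 in holders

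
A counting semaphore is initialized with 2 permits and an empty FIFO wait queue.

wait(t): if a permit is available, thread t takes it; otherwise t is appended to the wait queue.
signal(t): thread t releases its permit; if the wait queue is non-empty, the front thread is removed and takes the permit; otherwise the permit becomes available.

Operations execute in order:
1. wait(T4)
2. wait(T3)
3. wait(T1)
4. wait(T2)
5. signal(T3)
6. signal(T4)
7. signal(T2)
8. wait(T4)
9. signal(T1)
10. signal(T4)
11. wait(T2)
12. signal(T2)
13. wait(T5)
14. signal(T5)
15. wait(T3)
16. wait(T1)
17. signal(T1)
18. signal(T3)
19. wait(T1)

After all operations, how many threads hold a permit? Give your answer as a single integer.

Answer: 1

Derivation:
Step 1: wait(T4) -> count=1 queue=[] holders={T4}
Step 2: wait(T3) -> count=0 queue=[] holders={T3,T4}
Step 3: wait(T1) -> count=0 queue=[T1] holders={T3,T4}
Step 4: wait(T2) -> count=0 queue=[T1,T2] holders={T3,T4}
Step 5: signal(T3) -> count=0 queue=[T2] holders={T1,T4}
Step 6: signal(T4) -> count=0 queue=[] holders={T1,T2}
Step 7: signal(T2) -> count=1 queue=[] holders={T1}
Step 8: wait(T4) -> count=0 queue=[] holders={T1,T4}
Step 9: signal(T1) -> count=1 queue=[] holders={T4}
Step 10: signal(T4) -> count=2 queue=[] holders={none}
Step 11: wait(T2) -> count=1 queue=[] holders={T2}
Step 12: signal(T2) -> count=2 queue=[] holders={none}
Step 13: wait(T5) -> count=1 queue=[] holders={T5}
Step 14: signal(T5) -> count=2 queue=[] holders={none}
Step 15: wait(T3) -> count=1 queue=[] holders={T3}
Step 16: wait(T1) -> count=0 queue=[] holders={T1,T3}
Step 17: signal(T1) -> count=1 queue=[] holders={T3}
Step 18: signal(T3) -> count=2 queue=[] holders={none}
Step 19: wait(T1) -> count=1 queue=[] holders={T1}
Final holders: {T1} -> 1 thread(s)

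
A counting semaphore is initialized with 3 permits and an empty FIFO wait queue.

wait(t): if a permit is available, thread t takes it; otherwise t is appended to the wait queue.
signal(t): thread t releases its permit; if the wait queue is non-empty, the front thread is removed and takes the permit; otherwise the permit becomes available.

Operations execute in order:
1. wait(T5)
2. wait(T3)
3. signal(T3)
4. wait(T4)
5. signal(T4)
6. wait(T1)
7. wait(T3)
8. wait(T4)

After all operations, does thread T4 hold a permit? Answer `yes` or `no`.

Step 1: wait(T5) -> count=2 queue=[] holders={T5}
Step 2: wait(T3) -> count=1 queue=[] holders={T3,T5}
Step 3: signal(T3) -> count=2 queue=[] holders={T5}
Step 4: wait(T4) -> count=1 queue=[] holders={T4,T5}
Step 5: signal(T4) -> count=2 queue=[] holders={T5}
Step 6: wait(T1) -> count=1 queue=[] holders={T1,T5}
Step 7: wait(T3) -> count=0 queue=[] holders={T1,T3,T5}
Step 8: wait(T4) -> count=0 queue=[T4] holders={T1,T3,T5}
Final holders: {T1,T3,T5} -> T4 not in holders

Answer: no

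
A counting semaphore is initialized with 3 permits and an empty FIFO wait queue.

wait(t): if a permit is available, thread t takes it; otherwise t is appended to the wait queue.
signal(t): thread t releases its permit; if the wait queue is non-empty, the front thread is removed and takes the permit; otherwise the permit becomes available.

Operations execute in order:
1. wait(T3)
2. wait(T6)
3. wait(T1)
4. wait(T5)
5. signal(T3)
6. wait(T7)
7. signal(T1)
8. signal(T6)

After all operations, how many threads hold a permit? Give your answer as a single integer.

Answer: 2

Derivation:
Step 1: wait(T3) -> count=2 queue=[] holders={T3}
Step 2: wait(T6) -> count=1 queue=[] holders={T3,T6}
Step 3: wait(T1) -> count=0 queue=[] holders={T1,T3,T6}
Step 4: wait(T5) -> count=0 queue=[T5] holders={T1,T3,T6}
Step 5: signal(T3) -> count=0 queue=[] holders={T1,T5,T6}
Step 6: wait(T7) -> count=0 queue=[T7] holders={T1,T5,T6}
Step 7: signal(T1) -> count=0 queue=[] holders={T5,T6,T7}
Step 8: signal(T6) -> count=1 queue=[] holders={T5,T7}
Final holders: {T5,T7} -> 2 thread(s)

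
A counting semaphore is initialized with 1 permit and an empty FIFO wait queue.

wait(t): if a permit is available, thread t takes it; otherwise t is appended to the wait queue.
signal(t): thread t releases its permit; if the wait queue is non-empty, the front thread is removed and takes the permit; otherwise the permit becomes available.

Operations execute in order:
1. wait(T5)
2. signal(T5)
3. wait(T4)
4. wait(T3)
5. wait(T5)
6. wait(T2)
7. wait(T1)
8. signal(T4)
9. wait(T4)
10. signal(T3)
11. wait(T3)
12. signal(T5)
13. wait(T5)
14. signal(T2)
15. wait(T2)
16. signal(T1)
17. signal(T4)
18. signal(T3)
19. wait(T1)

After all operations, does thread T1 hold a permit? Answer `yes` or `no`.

Answer: no

Derivation:
Step 1: wait(T5) -> count=0 queue=[] holders={T5}
Step 2: signal(T5) -> count=1 queue=[] holders={none}
Step 3: wait(T4) -> count=0 queue=[] holders={T4}
Step 4: wait(T3) -> count=0 queue=[T3] holders={T4}
Step 5: wait(T5) -> count=0 queue=[T3,T5] holders={T4}
Step 6: wait(T2) -> count=0 queue=[T3,T5,T2] holders={T4}
Step 7: wait(T1) -> count=0 queue=[T3,T5,T2,T1] holders={T4}
Step 8: signal(T4) -> count=0 queue=[T5,T2,T1] holders={T3}
Step 9: wait(T4) -> count=0 queue=[T5,T2,T1,T4] holders={T3}
Step 10: signal(T3) -> count=0 queue=[T2,T1,T4] holders={T5}
Step 11: wait(T3) -> count=0 queue=[T2,T1,T4,T3] holders={T5}
Step 12: signal(T5) -> count=0 queue=[T1,T4,T3] holders={T2}
Step 13: wait(T5) -> count=0 queue=[T1,T4,T3,T5] holders={T2}
Step 14: signal(T2) -> count=0 queue=[T4,T3,T5] holders={T1}
Step 15: wait(T2) -> count=0 queue=[T4,T3,T5,T2] holders={T1}
Step 16: signal(T1) -> count=0 queue=[T3,T5,T2] holders={T4}
Step 17: signal(T4) -> count=0 queue=[T5,T2] holders={T3}
Step 18: signal(T3) -> count=0 queue=[T2] holders={T5}
Step 19: wait(T1) -> count=0 queue=[T2,T1] holders={T5}
Final holders: {T5} -> T1 not in holders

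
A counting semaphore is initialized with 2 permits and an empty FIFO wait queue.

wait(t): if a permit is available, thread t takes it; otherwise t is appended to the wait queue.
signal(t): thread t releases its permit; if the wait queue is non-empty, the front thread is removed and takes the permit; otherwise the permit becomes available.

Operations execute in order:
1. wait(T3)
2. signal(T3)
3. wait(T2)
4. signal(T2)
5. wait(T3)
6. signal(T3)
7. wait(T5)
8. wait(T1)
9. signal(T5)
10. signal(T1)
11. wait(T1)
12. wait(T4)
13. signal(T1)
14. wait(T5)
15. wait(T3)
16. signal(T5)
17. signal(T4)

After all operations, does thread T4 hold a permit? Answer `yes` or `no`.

Step 1: wait(T3) -> count=1 queue=[] holders={T3}
Step 2: signal(T3) -> count=2 queue=[] holders={none}
Step 3: wait(T2) -> count=1 queue=[] holders={T2}
Step 4: signal(T2) -> count=2 queue=[] holders={none}
Step 5: wait(T3) -> count=1 queue=[] holders={T3}
Step 6: signal(T3) -> count=2 queue=[] holders={none}
Step 7: wait(T5) -> count=1 queue=[] holders={T5}
Step 8: wait(T1) -> count=0 queue=[] holders={T1,T5}
Step 9: signal(T5) -> count=1 queue=[] holders={T1}
Step 10: signal(T1) -> count=2 queue=[] holders={none}
Step 11: wait(T1) -> count=1 queue=[] holders={T1}
Step 12: wait(T4) -> count=0 queue=[] holders={T1,T4}
Step 13: signal(T1) -> count=1 queue=[] holders={T4}
Step 14: wait(T5) -> count=0 queue=[] holders={T4,T5}
Step 15: wait(T3) -> count=0 queue=[T3] holders={T4,T5}
Step 16: signal(T5) -> count=0 queue=[] holders={T3,T4}
Step 17: signal(T4) -> count=1 queue=[] holders={T3}
Final holders: {T3} -> T4 not in holders

Answer: no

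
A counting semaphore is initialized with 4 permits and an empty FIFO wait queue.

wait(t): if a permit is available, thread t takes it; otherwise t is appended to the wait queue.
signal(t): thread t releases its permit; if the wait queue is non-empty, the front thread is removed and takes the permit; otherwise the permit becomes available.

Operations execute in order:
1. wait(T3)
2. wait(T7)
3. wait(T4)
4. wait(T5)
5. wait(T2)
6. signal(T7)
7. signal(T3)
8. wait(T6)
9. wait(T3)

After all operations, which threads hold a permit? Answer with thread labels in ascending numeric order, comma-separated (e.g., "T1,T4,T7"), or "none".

Answer: T2,T4,T5,T6

Derivation:
Step 1: wait(T3) -> count=3 queue=[] holders={T3}
Step 2: wait(T7) -> count=2 queue=[] holders={T3,T7}
Step 3: wait(T4) -> count=1 queue=[] holders={T3,T4,T7}
Step 4: wait(T5) -> count=0 queue=[] holders={T3,T4,T5,T7}
Step 5: wait(T2) -> count=0 queue=[T2] holders={T3,T4,T5,T7}
Step 6: signal(T7) -> count=0 queue=[] holders={T2,T3,T4,T5}
Step 7: signal(T3) -> count=1 queue=[] holders={T2,T4,T5}
Step 8: wait(T6) -> count=0 queue=[] holders={T2,T4,T5,T6}
Step 9: wait(T3) -> count=0 queue=[T3] holders={T2,T4,T5,T6}
Final holders: T2,T4,T5,T6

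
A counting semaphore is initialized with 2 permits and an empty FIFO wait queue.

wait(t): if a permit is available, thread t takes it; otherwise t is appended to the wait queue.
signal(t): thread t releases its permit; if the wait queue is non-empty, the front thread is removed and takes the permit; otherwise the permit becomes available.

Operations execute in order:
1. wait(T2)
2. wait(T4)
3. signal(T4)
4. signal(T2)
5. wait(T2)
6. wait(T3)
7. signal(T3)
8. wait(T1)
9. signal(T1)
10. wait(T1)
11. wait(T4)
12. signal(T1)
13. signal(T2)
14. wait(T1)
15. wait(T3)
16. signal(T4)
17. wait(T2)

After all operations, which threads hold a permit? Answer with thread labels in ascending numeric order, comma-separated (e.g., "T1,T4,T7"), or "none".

Answer: T1,T3

Derivation:
Step 1: wait(T2) -> count=1 queue=[] holders={T2}
Step 2: wait(T4) -> count=0 queue=[] holders={T2,T4}
Step 3: signal(T4) -> count=1 queue=[] holders={T2}
Step 4: signal(T2) -> count=2 queue=[] holders={none}
Step 5: wait(T2) -> count=1 queue=[] holders={T2}
Step 6: wait(T3) -> count=0 queue=[] holders={T2,T3}
Step 7: signal(T3) -> count=1 queue=[] holders={T2}
Step 8: wait(T1) -> count=0 queue=[] holders={T1,T2}
Step 9: signal(T1) -> count=1 queue=[] holders={T2}
Step 10: wait(T1) -> count=0 queue=[] holders={T1,T2}
Step 11: wait(T4) -> count=0 queue=[T4] holders={T1,T2}
Step 12: signal(T1) -> count=0 queue=[] holders={T2,T4}
Step 13: signal(T2) -> count=1 queue=[] holders={T4}
Step 14: wait(T1) -> count=0 queue=[] holders={T1,T4}
Step 15: wait(T3) -> count=0 queue=[T3] holders={T1,T4}
Step 16: signal(T4) -> count=0 queue=[] holders={T1,T3}
Step 17: wait(T2) -> count=0 queue=[T2] holders={T1,T3}
Final holders: T1,T3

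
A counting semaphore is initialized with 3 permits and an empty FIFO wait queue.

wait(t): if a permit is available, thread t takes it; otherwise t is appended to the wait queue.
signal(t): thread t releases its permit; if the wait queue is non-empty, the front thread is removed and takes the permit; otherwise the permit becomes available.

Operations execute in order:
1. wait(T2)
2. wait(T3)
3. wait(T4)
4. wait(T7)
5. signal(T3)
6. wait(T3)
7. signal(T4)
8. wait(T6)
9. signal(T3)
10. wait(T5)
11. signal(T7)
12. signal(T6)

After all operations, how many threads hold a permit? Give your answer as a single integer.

Answer: 2

Derivation:
Step 1: wait(T2) -> count=2 queue=[] holders={T2}
Step 2: wait(T3) -> count=1 queue=[] holders={T2,T3}
Step 3: wait(T4) -> count=0 queue=[] holders={T2,T3,T4}
Step 4: wait(T7) -> count=0 queue=[T7] holders={T2,T3,T4}
Step 5: signal(T3) -> count=0 queue=[] holders={T2,T4,T7}
Step 6: wait(T3) -> count=0 queue=[T3] holders={T2,T4,T7}
Step 7: signal(T4) -> count=0 queue=[] holders={T2,T3,T7}
Step 8: wait(T6) -> count=0 queue=[T6] holders={T2,T3,T7}
Step 9: signal(T3) -> count=0 queue=[] holders={T2,T6,T7}
Step 10: wait(T5) -> count=0 queue=[T5] holders={T2,T6,T7}
Step 11: signal(T7) -> count=0 queue=[] holders={T2,T5,T6}
Step 12: signal(T6) -> count=1 queue=[] holders={T2,T5}
Final holders: {T2,T5} -> 2 thread(s)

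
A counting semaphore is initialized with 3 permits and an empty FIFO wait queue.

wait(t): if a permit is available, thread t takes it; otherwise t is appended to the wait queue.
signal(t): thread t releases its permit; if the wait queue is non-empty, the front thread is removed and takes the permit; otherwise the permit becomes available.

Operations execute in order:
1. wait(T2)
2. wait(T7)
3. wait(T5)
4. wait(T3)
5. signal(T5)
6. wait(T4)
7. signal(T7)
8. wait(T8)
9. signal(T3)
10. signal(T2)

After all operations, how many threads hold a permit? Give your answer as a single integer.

Step 1: wait(T2) -> count=2 queue=[] holders={T2}
Step 2: wait(T7) -> count=1 queue=[] holders={T2,T7}
Step 3: wait(T5) -> count=0 queue=[] holders={T2,T5,T7}
Step 4: wait(T3) -> count=0 queue=[T3] holders={T2,T5,T7}
Step 5: signal(T5) -> count=0 queue=[] holders={T2,T3,T7}
Step 6: wait(T4) -> count=0 queue=[T4] holders={T2,T3,T7}
Step 7: signal(T7) -> count=0 queue=[] holders={T2,T3,T4}
Step 8: wait(T8) -> count=0 queue=[T8] holders={T2,T3,T4}
Step 9: signal(T3) -> count=0 queue=[] holders={T2,T4,T8}
Step 10: signal(T2) -> count=1 queue=[] holders={T4,T8}
Final holders: {T4,T8} -> 2 thread(s)

Answer: 2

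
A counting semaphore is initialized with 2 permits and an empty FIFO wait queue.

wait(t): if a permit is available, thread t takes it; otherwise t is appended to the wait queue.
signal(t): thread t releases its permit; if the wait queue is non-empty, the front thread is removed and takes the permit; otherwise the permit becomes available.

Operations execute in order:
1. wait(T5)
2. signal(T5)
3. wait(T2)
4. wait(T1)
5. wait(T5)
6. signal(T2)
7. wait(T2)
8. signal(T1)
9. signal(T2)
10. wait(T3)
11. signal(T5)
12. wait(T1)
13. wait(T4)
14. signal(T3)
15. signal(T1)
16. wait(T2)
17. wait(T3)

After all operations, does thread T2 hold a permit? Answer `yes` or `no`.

Step 1: wait(T5) -> count=1 queue=[] holders={T5}
Step 2: signal(T5) -> count=2 queue=[] holders={none}
Step 3: wait(T2) -> count=1 queue=[] holders={T2}
Step 4: wait(T1) -> count=0 queue=[] holders={T1,T2}
Step 5: wait(T5) -> count=0 queue=[T5] holders={T1,T2}
Step 6: signal(T2) -> count=0 queue=[] holders={T1,T5}
Step 7: wait(T2) -> count=0 queue=[T2] holders={T1,T5}
Step 8: signal(T1) -> count=0 queue=[] holders={T2,T5}
Step 9: signal(T2) -> count=1 queue=[] holders={T5}
Step 10: wait(T3) -> count=0 queue=[] holders={T3,T5}
Step 11: signal(T5) -> count=1 queue=[] holders={T3}
Step 12: wait(T1) -> count=0 queue=[] holders={T1,T3}
Step 13: wait(T4) -> count=0 queue=[T4] holders={T1,T3}
Step 14: signal(T3) -> count=0 queue=[] holders={T1,T4}
Step 15: signal(T1) -> count=1 queue=[] holders={T4}
Step 16: wait(T2) -> count=0 queue=[] holders={T2,T4}
Step 17: wait(T3) -> count=0 queue=[T3] holders={T2,T4}
Final holders: {T2,T4} -> T2 in holders

Answer: yes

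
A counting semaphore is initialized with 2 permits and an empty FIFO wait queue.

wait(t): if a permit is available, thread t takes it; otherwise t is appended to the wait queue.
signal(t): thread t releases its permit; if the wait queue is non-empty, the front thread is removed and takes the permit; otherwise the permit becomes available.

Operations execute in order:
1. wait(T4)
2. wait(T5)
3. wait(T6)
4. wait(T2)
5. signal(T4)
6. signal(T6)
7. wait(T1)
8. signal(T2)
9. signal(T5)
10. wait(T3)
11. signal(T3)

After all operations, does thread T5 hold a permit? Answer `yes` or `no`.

Step 1: wait(T4) -> count=1 queue=[] holders={T4}
Step 2: wait(T5) -> count=0 queue=[] holders={T4,T5}
Step 3: wait(T6) -> count=0 queue=[T6] holders={T4,T5}
Step 4: wait(T2) -> count=0 queue=[T6,T2] holders={T4,T5}
Step 5: signal(T4) -> count=0 queue=[T2] holders={T5,T6}
Step 6: signal(T6) -> count=0 queue=[] holders={T2,T5}
Step 7: wait(T1) -> count=0 queue=[T1] holders={T2,T5}
Step 8: signal(T2) -> count=0 queue=[] holders={T1,T5}
Step 9: signal(T5) -> count=1 queue=[] holders={T1}
Step 10: wait(T3) -> count=0 queue=[] holders={T1,T3}
Step 11: signal(T3) -> count=1 queue=[] holders={T1}
Final holders: {T1} -> T5 not in holders

Answer: no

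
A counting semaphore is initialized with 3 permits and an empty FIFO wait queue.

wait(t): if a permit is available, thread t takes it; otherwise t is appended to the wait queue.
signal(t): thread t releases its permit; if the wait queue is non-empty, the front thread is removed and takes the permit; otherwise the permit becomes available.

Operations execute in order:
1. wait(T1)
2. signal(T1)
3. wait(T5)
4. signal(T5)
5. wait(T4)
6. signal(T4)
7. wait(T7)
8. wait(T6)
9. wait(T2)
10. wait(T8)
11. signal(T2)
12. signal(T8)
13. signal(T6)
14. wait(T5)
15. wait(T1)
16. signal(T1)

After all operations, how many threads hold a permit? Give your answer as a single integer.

Answer: 2

Derivation:
Step 1: wait(T1) -> count=2 queue=[] holders={T1}
Step 2: signal(T1) -> count=3 queue=[] holders={none}
Step 3: wait(T5) -> count=2 queue=[] holders={T5}
Step 4: signal(T5) -> count=3 queue=[] holders={none}
Step 5: wait(T4) -> count=2 queue=[] holders={T4}
Step 6: signal(T4) -> count=3 queue=[] holders={none}
Step 7: wait(T7) -> count=2 queue=[] holders={T7}
Step 8: wait(T6) -> count=1 queue=[] holders={T6,T7}
Step 9: wait(T2) -> count=0 queue=[] holders={T2,T6,T7}
Step 10: wait(T8) -> count=0 queue=[T8] holders={T2,T6,T7}
Step 11: signal(T2) -> count=0 queue=[] holders={T6,T7,T8}
Step 12: signal(T8) -> count=1 queue=[] holders={T6,T7}
Step 13: signal(T6) -> count=2 queue=[] holders={T7}
Step 14: wait(T5) -> count=1 queue=[] holders={T5,T7}
Step 15: wait(T1) -> count=0 queue=[] holders={T1,T5,T7}
Step 16: signal(T1) -> count=1 queue=[] holders={T5,T7}
Final holders: {T5,T7} -> 2 thread(s)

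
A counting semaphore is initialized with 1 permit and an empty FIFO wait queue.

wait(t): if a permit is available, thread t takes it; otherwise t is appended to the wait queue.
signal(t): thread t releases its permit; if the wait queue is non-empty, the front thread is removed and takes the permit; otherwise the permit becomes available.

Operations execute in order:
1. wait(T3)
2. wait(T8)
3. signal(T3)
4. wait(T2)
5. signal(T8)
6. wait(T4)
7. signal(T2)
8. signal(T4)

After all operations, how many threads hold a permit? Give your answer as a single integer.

Step 1: wait(T3) -> count=0 queue=[] holders={T3}
Step 2: wait(T8) -> count=0 queue=[T8] holders={T3}
Step 3: signal(T3) -> count=0 queue=[] holders={T8}
Step 4: wait(T2) -> count=0 queue=[T2] holders={T8}
Step 5: signal(T8) -> count=0 queue=[] holders={T2}
Step 6: wait(T4) -> count=0 queue=[T4] holders={T2}
Step 7: signal(T2) -> count=0 queue=[] holders={T4}
Step 8: signal(T4) -> count=1 queue=[] holders={none}
Final holders: {none} -> 0 thread(s)

Answer: 0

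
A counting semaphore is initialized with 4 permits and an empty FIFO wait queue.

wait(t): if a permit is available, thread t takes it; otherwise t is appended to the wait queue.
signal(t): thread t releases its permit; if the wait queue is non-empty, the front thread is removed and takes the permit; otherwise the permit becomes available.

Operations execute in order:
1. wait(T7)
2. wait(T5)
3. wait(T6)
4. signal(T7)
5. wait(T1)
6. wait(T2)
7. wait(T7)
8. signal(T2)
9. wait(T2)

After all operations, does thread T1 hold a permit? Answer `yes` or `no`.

Answer: yes

Derivation:
Step 1: wait(T7) -> count=3 queue=[] holders={T7}
Step 2: wait(T5) -> count=2 queue=[] holders={T5,T7}
Step 3: wait(T6) -> count=1 queue=[] holders={T5,T6,T7}
Step 4: signal(T7) -> count=2 queue=[] holders={T5,T6}
Step 5: wait(T1) -> count=1 queue=[] holders={T1,T5,T6}
Step 6: wait(T2) -> count=0 queue=[] holders={T1,T2,T5,T6}
Step 7: wait(T7) -> count=0 queue=[T7] holders={T1,T2,T5,T6}
Step 8: signal(T2) -> count=0 queue=[] holders={T1,T5,T6,T7}
Step 9: wait(T2) -> count=0 queue=[T2] holders={T1,T5,T6,T7}
Final holders: {T1,T5,T6,T7} -> T1 in holders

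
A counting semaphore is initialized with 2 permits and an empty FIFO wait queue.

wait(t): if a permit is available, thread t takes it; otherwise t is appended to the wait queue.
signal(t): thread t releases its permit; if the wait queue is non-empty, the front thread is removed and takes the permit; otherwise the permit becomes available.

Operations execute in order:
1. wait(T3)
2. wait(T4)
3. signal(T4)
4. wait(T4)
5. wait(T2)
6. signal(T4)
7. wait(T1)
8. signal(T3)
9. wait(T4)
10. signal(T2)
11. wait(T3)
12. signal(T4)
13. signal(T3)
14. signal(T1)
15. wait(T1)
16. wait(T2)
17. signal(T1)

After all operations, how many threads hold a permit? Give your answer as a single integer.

Answer: 1

Derivation:
Step 1: wait(T3) -> count=1 queue=[] holders={T3}
Step 2: wait(T4) -> count=0 queue=[] holders={T3,T4}
Step 3: signal(T4) -> count=1 queue=[] holders={T3}
Step 4: wait(T4) -> count=0 queue=[] holders={T3,T4}
Step 5: wait(T2) -> count=0 queue=[T2] holders={T3,T4}
Step 6: signal(T4) -> count=0 queue=[] holders={T2,T3}
Step 7: wait(T1) -> count=0 queue=[T1] holders={T2,T3}
Step 8: signal(T3) -> count=0 queue=[] holders={T1,T2}
Step 9: wait(T4) -> count=0 queue=[T4] holders={T1,T2}
Step 10: signal(T2) -> count=0 queue=[] holders={T1,T4}
Step 11: wait(T3) -> count=0 queue=[T3] holders={T1,T4}
Step 12: signal(T4) -> count=0 queue=[] holders={T1,T3}
Step 13: signal(T3) -> count=1 queue=[] holders={T1}
Step 14: signal(T1) -> count=2 queue=[] holders={none}
Step 15: wait(T1) -> count=1 queue=[] holders={T1}
Step 16: wait(T2) -> count=0 queue=[] holders={T1,T2}
Step 17: signal(T1) -> count=1 queue=[] holders={T2}
Final holders: {T2} -> 1 thread(s)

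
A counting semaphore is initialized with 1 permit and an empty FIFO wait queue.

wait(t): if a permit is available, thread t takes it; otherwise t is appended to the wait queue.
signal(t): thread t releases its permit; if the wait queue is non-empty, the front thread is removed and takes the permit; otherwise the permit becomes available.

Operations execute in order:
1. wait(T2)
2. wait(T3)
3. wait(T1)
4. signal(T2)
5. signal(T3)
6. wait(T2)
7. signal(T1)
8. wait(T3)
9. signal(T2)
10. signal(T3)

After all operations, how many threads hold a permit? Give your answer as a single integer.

Answer: 0

Derivation:
Step 1: wait(T2) -> count=0 queue=[] holders={T2}
Step 2: wait(T3) -> count=0 queue=[T3] holders={T2}
Step 3: wait(T1) -> count=0 queue=[T3,T1] holders={T2}
Step 4: signal(T2) -> count=0 queue=[T1] holders={T3}
Step 5: signal(T3) -> count=0 queue=[] holders={T1}
Step 6: wait(T2) -> count=0 queue=[T2] holders={T1}
Step 7: signal(T1) -> count=0 queue=[] holders={T2}
Step 8: wait(T3) -> count=0 queue=[T3] holders={T2}
Step 9: signal(T2) -> count=0 queue=[] holders={T3}
Step 10: signal(T3) -> count=1 queue=[] holders={none}
Final holders: {none} -> 0 thread(s)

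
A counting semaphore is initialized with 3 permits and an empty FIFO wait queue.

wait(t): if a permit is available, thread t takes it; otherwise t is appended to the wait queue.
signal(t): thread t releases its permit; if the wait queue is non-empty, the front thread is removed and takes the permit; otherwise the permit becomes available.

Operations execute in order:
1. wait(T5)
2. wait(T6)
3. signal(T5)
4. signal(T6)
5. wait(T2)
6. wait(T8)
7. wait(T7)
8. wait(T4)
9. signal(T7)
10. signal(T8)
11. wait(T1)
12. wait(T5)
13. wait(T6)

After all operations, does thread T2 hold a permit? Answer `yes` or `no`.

Answer: yes

Derivation:
Step 1: wait(T5) -> count=2 queue=[] holders={T5}
Step 2: wait(T6) -> count=1 queue=[] holders={T5,T6}
Step 3: signal(T5) -> count=2 queue=[] holders={T6}
Step 4: signal(T6) -> count=3 queue=[] holders={none}
Step 5: wait(T2) -> count=2 queue=[] holders={T2}
Step 6: wait(T8) -> count=1 queue=[] holders={T2,T8}
Step 7: wait(T7) -> count=0 queue=[] holders={T2,T7,T8}
Step 8: wait(T4) -> count=0 queue=[T4] holders={T2,T7,T8}
Step 9: signal(T7) -> count=0 queue=[] holders={T2,T4,T8}
Step 10: signal(T8) -> count=1 queue=[] holders={T2,T4}
Step 11: wait(T1) -> count=0 queue=[] holders={T1,T2,T4}
Step 12: wait(T5) -> count=0 queue=[T5] holders={T1,T2,T4}
Step 13: wait(T6) -> count=0 queue=[T5,T6] holders={T1,T2,T4}
Final holders: {T1,T2,T4} -> T2 in holders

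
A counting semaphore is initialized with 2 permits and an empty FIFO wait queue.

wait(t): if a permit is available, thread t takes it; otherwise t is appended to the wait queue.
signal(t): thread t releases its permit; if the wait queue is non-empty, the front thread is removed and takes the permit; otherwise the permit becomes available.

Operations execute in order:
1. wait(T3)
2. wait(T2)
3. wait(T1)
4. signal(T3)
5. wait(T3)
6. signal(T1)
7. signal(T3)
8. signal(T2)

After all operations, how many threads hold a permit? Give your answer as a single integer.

Answer: 0

Derivation:
Step 1: wait(T3) -> count=1 queue=[] holders={T3}
Step 2: wait(T2) -> count=0 queue=[] holders={T2,T3}
Step 3: wait(T1) -> count=0 queue=[T1] holders={T2,T3}
Step 4: signal(T3) -> count=0 queue=[] holders={T1,T2}
Step 5: wait(T3) -> count=0 queue=[T3] holders={T1,T2}
Step 6: signal(T1) -> count=0 queue=[] holders={T2,T3}
Step 7: signal(T3) -> count=1 queue=[] holders={T2}
Step 8: signal(T2) -> count=2 queue=[] holders={none}
Final holders: {none} -> 0 thread(s)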